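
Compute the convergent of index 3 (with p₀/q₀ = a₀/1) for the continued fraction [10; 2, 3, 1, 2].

Using pₖ = aₖpₖ₋₁ + pₖ₋₂, qₖ = aₖqₖ₋₁ + qₖ₋₂ (with p₋₁=1, p₋₂=0, q₋₁=0, q₋₂=1):
  k=0: a=10, p=10, q=1
  k=1: a=2, p=21, q=2
  k=2: a=3, p=73, q=7
  k=3: a=1, p=94, q=9

94/9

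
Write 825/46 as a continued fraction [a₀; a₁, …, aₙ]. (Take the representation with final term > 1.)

825 = 17×46 + 43
46 = 1×43 + 3
43 = 14×3 + 1
3 = 3×1 + 0  (stop)
So 825/46 = [17; 1, 14, 3].

[17; 1, 14, 3]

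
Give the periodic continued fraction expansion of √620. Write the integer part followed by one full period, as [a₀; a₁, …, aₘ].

[24; 1, 8, 1, 48]

a₀ = ⌊√620⌋ = 24.
With m₀=0, d₀=1 and mₖ₊₁ = dₖaₖ − mₖ, dₖ₊₁ = (n − mₖ₊₁²)/dₖ, aₖ₊₁ = ⌊(a₀+mₖ₊₁)/dₖ₊₁⌋:
  k=1: m=24, d=44, a=1
  k=2: m=20, d=5, a=8
  k=3: m=20, d=44, a=1
  k=4: m=24, d=1, a=48
d=1 and a=2a₀=48 at k=4, so the next step gives (m, d) = (24, 44) again — its k=1 value — and the period has length 4.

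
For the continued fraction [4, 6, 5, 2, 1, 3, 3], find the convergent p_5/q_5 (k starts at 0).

1519/365

Using pₖ = aₖpₖ₋₁ + pₖ₋₂, qₖ = aₖqₖ₋₁ + qₖ₋₂ (with p₋₁=1, p₋₂=0, q₋₁=0, q₋₂=1):
  k=0: a=4, p=4, q=1
  k=1: a=6, p=25, q=6
  k=2: a=5, p=129, q=31
  k=3: a=2, p=283, q=68
  k=4: a=1, p=412, q=99
  k=5: a=3, p=1519, q=365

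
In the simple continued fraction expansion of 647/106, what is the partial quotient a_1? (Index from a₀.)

9

647 = 6·106 + 11   →  a_0 = 6
106 = 9·11 + 7   →  a_1 = 9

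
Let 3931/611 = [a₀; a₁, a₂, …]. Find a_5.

2

3931 = 6·611 + 265   →  a_0 = 6
611 = 2·265 + 81   →  a_1 = 2
265 = 3·81 + 22   →  a_2 = 3
81 = 3·22 + 15   →  a_3 = 3
22 = 1·15 + 7   →  a_4 = 1
15 = 2·7 + 1   →  a_5 = 2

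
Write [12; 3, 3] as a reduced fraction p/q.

Using pₖ = aₖpₖ₋₁ + pₖ₋₂ and qₖ = aₖqₖ₋₁ + qₖ₋₂:
  k=0: a=12, p=12, q=1
  k=1: a=3, p=37, q=3
  k=2: a=3, p=123, q=10

123/10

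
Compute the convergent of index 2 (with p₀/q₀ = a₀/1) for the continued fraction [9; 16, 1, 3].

154/17

Using pₖ = aₖpₖ₋₁ + pₖ₋₂, qₖ = aₖqₖ₋₁ + qₖ₋₂ (with p₋₁=1, p₋₂=0, q₋₁=0, q₋₂=1):
  k=0: a=9, p=9, q=1
  k=1: a=16, p=145, q=16
  k=2: a=1, p=154, q=17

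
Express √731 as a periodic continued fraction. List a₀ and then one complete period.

a₀ = ⌊√731⌋ = 27.
With m₀=0, d₀=1 and mₖ₊₁ = dₖaₖ − mₖ, dₖ₊₁ = (n − mₖ₊₁²)/dₖ, aₖ₊₁ = ⌊(a₀+mₖ₊₁)/dₖ₊₁⌋:
  k=1: m=27, d=2, a=27
  k=2: m=27, d=1, a=54
d=1 and a=2a₀=54 at k=2, so the next step gives (m, d) = (27, 2) again — its k=1 value — and the period has length 2.

[27; 27, 54]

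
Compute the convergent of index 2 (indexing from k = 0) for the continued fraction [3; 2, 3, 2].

24/7

Using pₖ = aₖpₖ₋₁ + pₖ₋₂, qₖ = aₖqₖ₋₁ + qₖ₋₂ (with p₋₁=1, p₋₂=0, q₋₁=0, q₋₂=1):
  k=0: a=3, p=3, q=1
  k=1: a=2, p=7, q=2
  k=2: a=3, p=24, q=7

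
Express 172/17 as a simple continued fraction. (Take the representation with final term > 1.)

[10; 8, 2]

172 = 10·17 + 2
17 = 8·2 + 1
2 = 2·1 + 0  (stop)
So 172/17 = [10; 8, 2].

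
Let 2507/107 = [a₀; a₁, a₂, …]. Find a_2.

2507 = 23·107 + 46   →  a_0 = 23
107 = 2·46 + 15   →  a_1 = 2
46 = 3·15 + 1   →  a_2 = 3

3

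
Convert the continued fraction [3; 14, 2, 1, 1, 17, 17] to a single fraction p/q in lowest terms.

66334/21611

Using pₖ = aₖpₖ₋₁ + pₖ₋₂ and qₖ = aₖqₖ₋₁ + qₖ₋₂:
  k=0: a=3, p=3, q=1
  k=1: a=14, p=43, q=14
  k=2: a=2, p=89, q=29
  k=3: a=1, p=132, q=43
  k=4: a=1, p=221, q=72
  k=5: a=17, p=3889, q=1267
  k=6: a=17, p=66334, q=21611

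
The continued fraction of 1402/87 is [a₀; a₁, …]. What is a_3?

2

1402 = 16·87 + 10   →  a_0 = 16
87 = 8·10 + 7   →  a_1 = 8
10 = 1·7 + 3   →  a_2 = 1
7 = 2·3 + 1   →  a_3 = 2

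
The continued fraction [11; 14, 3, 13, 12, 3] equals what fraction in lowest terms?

Using pₖ = aₖpₖ₋₁ + pₖ₋₂ and qₖ = aₖqₖ₋₁ + qₖ₋₂:
  k=0: a=11, p=11, q=1
  k=1: a=14, p=155, q=14
  k=2: a=3, p=476, q=43
  k=3: a=13, p=6343, q=573
  k=4: a=12, p=76592, q=6919
  k=5: a=3, p=236119, q=21330

236119/21330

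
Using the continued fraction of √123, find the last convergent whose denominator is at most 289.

2695/243

√123 = [11; 11, 22, …] (period length 2).
Convergents:
  p_0/q_0 = 11/1
  p_1/q_1 = 122/11
  p_2/q_2 = 2695/243
  p_3/q_3 = 29767/2684
q_2 = 243 ≤ 289 < 2684 = q_3, so the answer is 2695/243.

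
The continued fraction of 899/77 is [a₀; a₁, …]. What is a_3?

12

899 = 11·77 + 52   →  a_0 = 11
77 = 1·52 + 25   →  a_1 = 1
52 = 2·25 + 2   →  a_2 = 2
25 = 12·2 + 1   →  a_3 = 12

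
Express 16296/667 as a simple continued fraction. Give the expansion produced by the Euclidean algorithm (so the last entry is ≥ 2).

16296 = 24×667 + 288
667 = 2×288 + 91
288 = 3×91 + 15
91 = 6×15 + 1
15 = 15×1 + 0  (stop)
So 16296/667 = [24; 2, 3, 6, 15].

[24; 2, 3, 6, 15]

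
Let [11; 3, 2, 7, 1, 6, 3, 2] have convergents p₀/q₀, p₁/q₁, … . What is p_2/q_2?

Using pₖ = aₖpₖ₋₁ + pₖ₋₂, qₖ = aₖqₖ₋₁ + qₖ₋₂ (with p₋₁=1, p₋₂=0, q₋₁=0, q₋₂=1):
  k=0: a=11, p=11, q=1
  k=1: a=3, p=34, q=3
  k=2: a=2, p=79, q=7

79/7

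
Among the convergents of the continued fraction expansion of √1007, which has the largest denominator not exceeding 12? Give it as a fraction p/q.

349/11

√1007 = [31; 1, 2, 1, 2, 1, 62, …] (period length 6).
Convergents:
  p_0/q_0 = 31/1
  p_1/q_1 = 32/1
  p_2/q_2 = 95/3
  p_3/q_3 = 127/4
  p_4/q_4 = 349/11
  p_5/q_5 = 476/15
q_4 = 11 ≤ 12 < 15 = q_5, so the answer is 349/11.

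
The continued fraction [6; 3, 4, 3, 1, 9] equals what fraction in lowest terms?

3388/537

Using pₖ = aₖpₖ₋₁ + pₖ₋₂ and qₖ = aₖqₖ₋₁ + qₖ₋₂:
  k=0: a=6, p=6, q=1
  k=1: a=3, p=19, q=3
  k=2: a=4, p=82, q=13
  k=3: a=3, p=265, q=42
  k=4: a=1, p=347, q=55
  k=5: a=9, p=3388, q=537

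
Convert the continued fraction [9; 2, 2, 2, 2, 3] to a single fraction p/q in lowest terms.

Using pₖ = aₖpₖ₋₁ + pₖ₋₂ and qₖ = aₖqₖ₋₁ + qₖ₋₂:
  k=0: a=9, p=9, q=1
  k=1: a=2, p=19, q=2
  k=2: a=2, p=47, q=5
  k=3: a=2, p=113, q=12
  k=4: a=2, p=273, q=29
  k=5: a=3, p=932, q=99

932/99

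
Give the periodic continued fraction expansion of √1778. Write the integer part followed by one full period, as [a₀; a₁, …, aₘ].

a₀ = ⌊√1778⌋ = 42.
With m₀=0, d₀=1 and mₖ₊₁ = dₖaₖ − mₖ, dₖ₊₁ = (n − mₖ₊₁²)/dₖ, aₖ₊₁ = ⌊(a₀+mₖ₊₁)/dₖ₊₁⌋:
  k=1: m=42, d=14, a=6
  k=2: m=42, d=1, a=84
d=1 and a=2a₀=84 at k=2, so the next step gives (m, d) = (42, 14) again — its k=1 value — and the period has length 2.

[42; 6, 84]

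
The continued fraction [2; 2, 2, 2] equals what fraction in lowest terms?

Using pₖ = aₖpₖ₋₁ + pₖ₋₂ and qₖ = aₖqₖ₋₁ + qₖ₋₂:
  k=0: a=2, p=2, q=1
  k=1: a=2, p=5, q=2
  k=2: a=2, p=12, q=5
  k=3: a=2, p=29, q=12

29/12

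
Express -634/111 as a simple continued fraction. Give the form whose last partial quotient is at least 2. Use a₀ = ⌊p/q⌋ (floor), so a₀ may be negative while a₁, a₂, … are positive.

-634 = -6·111 + 32
111 = 3·32 + 15
32 = 2·15 + 2
15 = 7·2 + 1
2 = 2·1 + 0  (stop)
So -634/111 = [-6; 3, 2, 7, 2].

[-6; 3, 2, 7, 2]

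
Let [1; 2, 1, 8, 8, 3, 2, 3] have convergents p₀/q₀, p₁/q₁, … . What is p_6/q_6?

2058/1529

Using pₖ = aₖpₖ₋₁ + pₖ₋₂, qₖ = aₖqₖ₋₁ + qₖ₋₂ (with p₋₁=1, p₋₂=0, q₋₁=0, q₋₂=1):
  k=0: a=1, p=1, q=1
  k=1: a=2, p=3, q=2
  k=2: a=1, p=4, q=3
  k=3: a=8, p=35, q=26
  k=4: a=8, p=284, q=211
  k=5: a=3, p=887, q=659
  k=6: a=2, p=2058, q=1529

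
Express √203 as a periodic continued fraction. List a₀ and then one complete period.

[14; 4, 28]

a₀ = ⌊√203⌋ = 14.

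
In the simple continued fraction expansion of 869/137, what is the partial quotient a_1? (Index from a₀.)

2

869 = 6·137 + 47   →  a_0 = 6
137 = 2·47 + 43   →  a_1 = 2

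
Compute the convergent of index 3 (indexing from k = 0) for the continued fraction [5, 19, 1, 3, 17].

399/79

Using pₖ = aₖpₖ₋₁ + pₖ₋₂, qₖ = aₖqₖ₋₁ + qₖ₋₂ (with p₋₁=1, p₋₂=0, q₋₁=0, q₋₂=1):
  k=0: a=5, p=5, q=1
  k=1: a=19, p=96, q=19
  k=2: a=1, p=101, q=20
  k=3: a=3, p=399, q=79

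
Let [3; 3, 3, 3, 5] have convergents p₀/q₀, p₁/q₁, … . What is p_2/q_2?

Using pₖ = aₖpₖ₋₁ + pₖ₋₂, qₖ = aₖqₖ₋₁ + qₖ₋₂ (with p₋₁=1, p₋₂=0, q₋₁=0, q₋₂=1):
  k=0: a=3, p=3, q=1
  k=1: a=3, p=10, q=3
  k=2: a=3, p=33, q=10

33/10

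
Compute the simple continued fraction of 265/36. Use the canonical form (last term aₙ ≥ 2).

265 = 7·36 + 13
36 = 2·13 + 10
13 = 1·10 + 3
10 = 3·3 + 1
3 = 3·1 + 0  (stop)
So 265/36 = [7; 2, 1, 3, 3].

[7; 2, 1, 3, 3]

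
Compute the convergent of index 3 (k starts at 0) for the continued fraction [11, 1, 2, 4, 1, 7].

152/13

Using pₖ = aₖpₖ₋₁ + pₖ₋₂, qₖ = aₖqₖ₋₁ + qₖ₋₂ (with p₋₁=1, p₋₂=0, q₋₁=0, q₋₂=1):
  k=0: a=11, p=11, q=1
  k=1: a=1, p=12, q=1
  k=2: a=2, p=35, q=3
  k=3: a=4, p=152, q=13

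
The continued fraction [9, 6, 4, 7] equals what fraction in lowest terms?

Using pₖ = aₖpₖ₋₁ + pₖ₋₂ and qₖ = aₖqₖ₋₁ + qₖ₋₂:
  k=0: a=9, p=9, q=1
  k=1: a=6, p=55, q=6
  k=2: a=4, p=229, q=25
  k=3: a=7, p=1658, q=181

1658/181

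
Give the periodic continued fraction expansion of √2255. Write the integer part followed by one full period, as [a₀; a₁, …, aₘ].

[47; 2, 18, 2, 94]

a₀ = ⌊√2255⌋ = 47.
With m₀=0, d₀=1 and mₖ₊₁ = dₖaₖ − mₖ, dₖ₊₁ = (n − mₖ₊₁²)/dₖ, aₖ₊₁ = ⌊(a₀+mₖ₊₁)/dₖ₊₁⌋:
  k=1: m=47, d=46, a=2
  k=2: m=45, d=5, a=18
  k=3: m=45, d=46, a=2
  k=4: m=47, d=1, a=94
d=1 and a=2a₀=94 at k=4, so the next step gives (m, d) = (47, 46) again — its k=1 value — and the period has length 4.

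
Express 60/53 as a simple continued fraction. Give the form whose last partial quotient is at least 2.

[1; 7, 1, 1, 3]

60 = 1*53 + 7
53 = 7*7 + 4
7 = 1*4 + 3
4 = 1*3 + 1
3 = 3*1 + 0  (stop)
So 60/53 = [1; 7, 1, 1, 3].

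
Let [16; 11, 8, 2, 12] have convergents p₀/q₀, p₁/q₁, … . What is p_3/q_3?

Using pₖ = aₖpₖ₋₁ + pₖ₋₂, qₖ = aₖqₖ₋₁ + qₖ₋₂ (with p₋₁=1, p₋₂=0, q₋₁=0, q₋₂=1):
  k=0: a=16, p=16, q=1
  k=1: a=11, p=177, q=11
  k=2: a=8, p=1432, q=89
  k=3: a=2, p=3041, q=189

3041/189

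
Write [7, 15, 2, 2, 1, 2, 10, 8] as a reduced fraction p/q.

Fold from the inside: start with 8/1.
  10 + 1/8 = 81/8
  2 + 8/81 = 170/81
  1 + 81/170 = 251/170
  2 + 170/251 = 672/251
  2 + 251/672 = 1595/672
  15 + 672/1595 = 24597/1595
  7 + 1595/24597 = 173774/24597

173774/24597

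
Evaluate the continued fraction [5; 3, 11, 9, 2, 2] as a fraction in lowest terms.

Using pₖ = aₖpₖ₋₁ + pₖ₋₂ and qₖ = aₖqₖ₋₁ + qₖ₋₂:
  k=0: a=5, p=5, q=1
  k=1: a=3, p=16, q=3
  k=2: a=11, p=181, q=34
  k=3: a=9, p=1645, q=309
  k=4: a=2, p=3471, q=652
  k=5: a=2, p=8587, q=1613

8587/1613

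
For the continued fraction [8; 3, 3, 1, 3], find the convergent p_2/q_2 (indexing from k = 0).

Using pₖ = aₖpₖ₋₁ + pₖ₋₂, qₖ = aₖqₖ₋₁ + qₖ₋₂ (with p₋₁=1, p₋₂=0, q₋₁=0, q₋₂=1):
  k=0: a=8, p=8, q=1
  k=1: a=3, p=25, q=3
  k=2: a=3, p=83, q=10

83/10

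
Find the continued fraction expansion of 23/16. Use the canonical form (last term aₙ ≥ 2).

[1; 2, 3, 2]

23 = 1×16 + 7
16 = 2×7 + 2
7 = 3×2 + 1
2 = 2×1 + 0  (stop)
So 23/16 = [1; 2, 3, 2].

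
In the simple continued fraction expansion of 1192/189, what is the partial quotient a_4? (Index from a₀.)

1192 = 6·189 + 58   →  a_0 = 6
189 = 3·58 + 15   →  a_1 = 3
58 = 3·15 + 13   →  a_2 = 3
15 = 1·13 + 2   →  a_3 = 1
13 = 6·2 + 1   →  a_4 = 6

6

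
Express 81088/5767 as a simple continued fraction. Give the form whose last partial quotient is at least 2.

[14; 16, 2, 10, 2, 3, 2]

81088 = 14×5767 + 350
5767 = 16×350 + 167
350 = 2×167 + 16
167 = 10×16 + 7
16 = 2×7 + 2
7 = 3×2 + 1
2 = 2×1 + 0  (stop)
So 81088/5767 = [14; 16, 2, 10, 2, 3, 2].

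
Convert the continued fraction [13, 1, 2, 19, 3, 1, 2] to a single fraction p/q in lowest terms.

8846/647

Fold from the inside: start with 2/1.
  1 + 1/2 = 3/2
  3 + 2/3 = 11/3
  19 + 3/11 = 212/11
  2 + 11/212 = 435/212
  1 + 212/435 = 647/435
  13 + 435/647 = 8846/647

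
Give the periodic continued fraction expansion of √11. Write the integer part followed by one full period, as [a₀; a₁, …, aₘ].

a₀ = ⌊√11⌋ = 3.
With m₀=0, d₀=1 and mₖ₊₁ = dₖaₖ − mₖ, dₖ₊₁ = (n − mₖ₊₁²)/dₖ, aₖ₊₁ = ⌊(a₀+mₖ₊₁)/dₖ₊₁⌋:
  k=1: m=3, d=2, a=3
  k=2: m=3, d=1, a=6
d=1 and a=2a₀=6 at k=2, so the next step gives (m, d) = (3, 2) again — its k=1 value — and the period has length 2.

[3; 3, 6]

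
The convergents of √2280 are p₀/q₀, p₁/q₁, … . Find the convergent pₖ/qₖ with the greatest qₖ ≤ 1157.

54673/1145

√2280 = [47; 1, 2, 1, 94, …] (period length 4).
Convergents:
  p_0/q_0 = 47/1
  p_1/q_1 = 48/1
  p_2/q_2 = 143/3
  p_3/q_3 = 191/4
  p_4/q_4 = 18097/379
  p_5/q_5 = 18288/383
  p_6/q_6 = 54673/1145
  p_7/q_7 = 72961/1528
q_6 = 1145 ≤ 1157 < 1528 = q_7, so the answer is 54673/1145.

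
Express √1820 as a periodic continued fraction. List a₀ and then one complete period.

a₀ = ⌊√1820⌋ = 42.
With m₀=0, d₀=1 and mₖ₊₁ = dₖaₖ − mₖ, dₖ₊₁ = (n − mₖ₊₁²)/dₖ, aₖ₊₁ = ⌊(a₀+mₖ₊₁)/dₖ₊₁⌋:
  k=1: m=42, d=56, a=1
  k=2: m=14, d=29, a=1
  k=3: m=15, d=55, a=1
  k=4: m=40, d=4, a=20
  k=5: m=40, d=55, a=1
  k=6: m=15, d=29, a=1
  k=7: m=14, d=56, a=1
  k=8: m=42, d=1, a=84
d=1 and a=2a₀=84 at k=8, so the next step gives (m, d) = (42, 56) again — its k=1 value — and the period has length 8.

[42; 1, 1, 1, 20, 1, 1, 1, 84]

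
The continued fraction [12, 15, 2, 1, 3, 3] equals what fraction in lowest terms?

Using pₖ = aₖpₖ₋₁ + pₖ₋₂ and qₖ = aₖqₖ₋₁ + qₖ₋₂:
  k=0: a=12, p=12, q=1
  k=1: a=15, p=181, q=15
  k=2: a=2, p=374, q=31
  k=3: a=1, p=555, q=46
  k=4: a=3, p=2039, q=169
  k=5: a=3, p=6672, q=553

6672/553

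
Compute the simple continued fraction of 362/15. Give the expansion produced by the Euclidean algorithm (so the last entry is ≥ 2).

362 = 24×15 + 2
15 = 7×2 + 1
2 = 2×1 + 0  (stop)
So 362/15 = [24; 7, 2].

[24; 7, 2]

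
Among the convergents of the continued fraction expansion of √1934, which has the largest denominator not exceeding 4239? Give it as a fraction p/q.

170236/3871

√1934 = [43; 1, 42, 1, 86, …] (period length 4).
Convergents:
  p_0/q_0 = 43/1
  p_1/q_1 = 44/1
  p_2/q_2 = 1891/43
  p_3/q_3 = 1935/44
  p_4/q_4 = 168301/3827
  p_5/q_5 = 170236/3871
  p_6/q_6 = 7318213/166409
q_5 = 3871 ≤ 4239 < 166409 = q_6, so the answer is 170236/3871.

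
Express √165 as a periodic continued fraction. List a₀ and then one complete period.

a₀ = ⌊√165⌋ = 12.

[12; 1, 5, 2, 5, 1, 24]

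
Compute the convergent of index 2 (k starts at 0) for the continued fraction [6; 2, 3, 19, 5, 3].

45/7

Using pₖ = aₖpₖ₋₁ + pₖ₋₂, qₖ = aₖqₖ₋₁ + qₖ₋₂ (with p₋₁=1, p₋₂=0, q₋₁=0, q₋₂=1):
  k=0: a=6, p=6, q=1
  k=1: a=2, p=13, q=2
  k=2: a=3, p=45, q=7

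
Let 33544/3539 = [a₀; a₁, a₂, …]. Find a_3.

33544 = 9·3539 + 1693   →  a_0 = 9
3539 = 2·1693 + 153   →  a_1 = 2
1693 = 11·153 + 10   →  a_2 = 11
153 = 15·10 + 3   →  a_3 = 15

15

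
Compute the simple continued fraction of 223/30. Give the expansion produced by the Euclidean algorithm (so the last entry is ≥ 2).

223 = 7·30 + 13
30 = 2·13 + 4
13 = 3·4 + 1
4 = 4·1 + 0  (stop)
So 223/30 = [7; 2, 3, 4].

[7; 2, 3, 4]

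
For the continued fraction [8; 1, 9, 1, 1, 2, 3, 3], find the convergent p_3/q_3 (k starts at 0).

Using pₖ = aₖpₖ₋₁ + pₖ₋₂, qₖ = aₖqₖ₋₁ + qₖ₋₂ (with p₋₁=1, p₋₂=0, q₋₁=0, q₋₂=1):
  k=0: a=8, p=8, q=1
  k=1: a=1, p=9, q=1
  k=2: a=9, p=89, q=10
  k=3: a=1, p=98, q=11

98/11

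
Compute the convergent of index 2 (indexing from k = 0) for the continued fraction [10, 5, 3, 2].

Using pₖ = aₖpₖ₋₁ + pₖ₋₂, qₖ = aₖqₖ₋₁ + qₖ₋₂ (with p₋₁=1, p₋₂=0, q₋₁=0, q₋₂=1):
  k=0: a=10, p=10, q=1
  k=1: a=5, p=51, q=5
  k=2: a=3, p=163, q=16

163/16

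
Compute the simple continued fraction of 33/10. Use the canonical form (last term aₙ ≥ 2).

[3; 3, 3]

33 = 3×10 + 3
10 = 3×3 + 1
3 = 3×1 + 0  (stop)
So 33/10 = [3; 3, 3].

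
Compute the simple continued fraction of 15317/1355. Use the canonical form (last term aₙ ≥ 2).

15317 = 11*1355 + 412
1355 = 3*412 + 119
412 = 3*119 + 55
119 = 2*55 + 9
55 = 6*9 + 1
9 = 9*1 + 0  (stop)
So 15317/1355 = [11; 3, 3, 2, 6, 9].

[11; 3, 3, 2, 6, 9]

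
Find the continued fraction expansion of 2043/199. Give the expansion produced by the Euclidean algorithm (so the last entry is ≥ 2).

2043 = 10*199 + 53
199 = 3*53 + 40
53 = 1*40 + 13
40 = 3*13 + 1
13 = 13*1 + 0  (stop)
So 2043/199 = [10; 3, 1, 3, 13].

[10; 3, 1, 3, 13]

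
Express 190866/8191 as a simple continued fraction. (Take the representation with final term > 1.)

190866 = 23·8191 + 2473
8191 = 3·2473 + 772
2473 = 3·772 + 157
772 = 4·157 + 144
157 = 1·144 + 13
144 = 11·13 + 1
13 = 13·1 + 0  (stop)
So 190866/8191 = [23; 3, 3, 4, 1, 11, 13].

[23; 3, 3, 4, 1, 11, 13]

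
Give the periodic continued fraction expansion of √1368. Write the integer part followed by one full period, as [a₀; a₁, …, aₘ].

a₀ = ⌊√1368⌋ = 36.
With m₀=0, d₀=1 and mₖ₊₁ = dₖaₖ − mₖ, dₖ₊₁ = (n − mₖ₊₁²)/dₖ, aₖ₊₁ = ⌊(a₀+mₖ₊₁)/dₖ₊₁⌋:
  k=1: m=36, d=72, a=1
  k=2: m=36, d=1, a=72
d=1 and a=2a₀=72 at k=2, so the next step gives (m, d) = (36, 72) again — its k=1 value — and the period has length 2.

[36; 1, 72]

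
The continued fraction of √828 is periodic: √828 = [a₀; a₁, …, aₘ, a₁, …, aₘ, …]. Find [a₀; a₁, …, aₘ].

[28; 1, 3, 2, 3, 1, 56]

a₀ = ⌊√828⌋ = 28.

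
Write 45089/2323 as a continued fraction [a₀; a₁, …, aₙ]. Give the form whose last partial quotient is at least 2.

45089 = 19·2323 + 952
2323 = 2·952 + 419
952 = 2·419 + 114
419 = 3·114 + 77
114 = 1·77 + 37
77 = 2·37 + 3
37 = 12·3 + 1
3 = 3·1 + 0  (stop)
So 45089/2323 = [19; 2, 2, 3, 1, 2, 12, 3].

[19; 2, 2, 3, 1, 2, 12, 3]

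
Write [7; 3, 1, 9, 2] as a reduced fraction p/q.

Fold from the inside: start with 2/1.
  9 + 1/2 = 19/2
  1 + 2/19 = 21/19
  3 + 19/21 = 82/21
  7 + 21/82 = 595/82

595/82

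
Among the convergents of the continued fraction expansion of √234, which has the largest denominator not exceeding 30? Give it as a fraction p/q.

√234 = [15; 3, 2, 1, 2, 1, 2, 3, 30, …] (period length 8).
Convergents:
  p_0/q_0 = 15/1
  p_1/q_1 = 46/3
  p_2/q_2 = 107/7
  p_3/q_3 = 153/10
  p_4/q_4 = 413/27
  p_5/q_5 = 566/37
q_4 = 27 ≤ 30 < 37 = q_5, so the answer is 413/27.

413/27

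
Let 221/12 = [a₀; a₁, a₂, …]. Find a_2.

2

221 = 18·12 + 5   →  a_0 = 18
12 = 2·5 + 2   →  a_1 = 2
5 = 2·2 + 1   →  a_2 = 2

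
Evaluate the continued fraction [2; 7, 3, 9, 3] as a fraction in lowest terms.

1361/637

Fold from the inside: start with 3/1.
  9 + 1/3 = 28/3
  3 + 3/28 = 87/28
  7 + 28/87 = 637/87
  2 + 87/637 = 1361/637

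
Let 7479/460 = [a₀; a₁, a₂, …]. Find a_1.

7479 = 16·460 + 119   →  a_0 = 16
460 = 3·119 + 103   →  a_1 = 3

3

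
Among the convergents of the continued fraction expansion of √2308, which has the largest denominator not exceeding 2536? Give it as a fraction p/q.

√2308 = [48; 24, 96, …] (period length 2).
Convergents:
  p_0/q_0 = 48/1
  p_1/q_1 = 1153/24
  p_2/q_2 = 110736/2305
  p_3/q_3 = 2658817/55344
q_2 = 2305 ≤ 2536 < 55344 = q_3, so the answer is 110736/2305.

110736/2305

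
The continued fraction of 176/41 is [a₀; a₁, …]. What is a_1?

176 = 4·41 + 12   →  a_0 = 4
41 = 3·12 + 5   →  a_1 = 3

3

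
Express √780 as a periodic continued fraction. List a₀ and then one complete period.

[27; 1, 12, 1, 54]

a₀ = ⌊√780⌋ = 27.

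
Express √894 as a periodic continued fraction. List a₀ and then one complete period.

[29; 1, 8, 1, 58]

a₀ = ⌊√894⌋ = 29.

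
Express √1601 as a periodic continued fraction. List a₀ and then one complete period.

a₀ = ⌊√1601⌋ = 40.
With m₀=0, d₀=1 and mₖ₊₁ = dₖaₖ − mₖ, dₖ₊₁ = (n − mₖ₊₁²)/dₖ, aₖ₊₁ = ⌊(a₀+mₖ₊₁)/dₖ₊₁⌋:
  k=1: m=40, d=1, a=80
d=1 and a=2a₀=80 at k=1, so the next step gives (m, d) = (40, 1) again — its k=1 value — and the period has length 1.

[40; 80]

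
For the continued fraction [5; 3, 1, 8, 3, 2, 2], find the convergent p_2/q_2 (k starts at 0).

Using pₖ = aₖpₖ₋₁ + pₖ₋₂, qₖ = aₖqₖ₋₁ + qₖ₋₂ (with p₋₁=1, p₋₂=0, q₋₁=0, q₋₂=1):
  k=0: a=5, p=5, q=1
  k=1: a=3, p=16, q=3
  k=2: a=1, p=21, q=4

21/4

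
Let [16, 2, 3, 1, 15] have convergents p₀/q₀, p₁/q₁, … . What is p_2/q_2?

Using pₖ = aₖpₖ₋₁ + pₖ₋₂, qₖ = aₖqₖ₋₁ + qₖ₋₂ (with p₋₁=1, p₋₂=0, q₋₁=0, q₋₂=1):
  k=0: a=16, p=16, q=1
  k=1: a=2, p=33, q=2
  k=2: a=3, p=115, q=7

115/7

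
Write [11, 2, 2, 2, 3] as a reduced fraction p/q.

Fold from the inside: start with 3/1.
  2 + 1/3 = 7/3
  2 + 3/7 = 17/7
  2 + 7/17 = 41/17
  11 + 17/41 = 468/41

468/41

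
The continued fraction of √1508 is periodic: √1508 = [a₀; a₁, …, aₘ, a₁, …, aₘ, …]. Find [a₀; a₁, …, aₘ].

[38; 1, 4, 1, 76]

a₀ = ⌊√1508⌋ = 38.
With m₀=0, d₀=1 and mₖ₊₁ = dₖaₖ − mₖ, dₖ₊₁ = (n − mₖ₊₁²)/dₖ, aₖ₊₁ = ⌊(a₀+mₖ₊₁)/dₖ₊₁⌋:
  k=1: m=38, d=64, a=1
  k=2: m=26, d=13, a=4
  k=3: m=26, d=64, a=1
  k=4: m=38, d=1, a=76
d=1 and a=2a₀=76 at k=4, so the next step gives (m, d) = (38, 64) again — its k=1 value — and the period has length 4.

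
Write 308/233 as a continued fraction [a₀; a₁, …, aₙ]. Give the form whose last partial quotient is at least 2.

308 = 1*233 + 75
233 = 3*75 + 8
75 = 9*8 + 3
8 = 2*3 + 2
3 = 1*2 + 1
2 = 2*1 + 0  (stop)
So 308/233 = [1; 3, 9, 2, 1, 2].

[1; 3, 9, 2, 1, 2]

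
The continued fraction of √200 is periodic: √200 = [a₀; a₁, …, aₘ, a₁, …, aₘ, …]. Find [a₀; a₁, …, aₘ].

a₀ = ⌊√200⌋ = 14.
With m₀=0, d₀=1 and mₖ₊₁ = dₖaₖ − mₖ, dₖ₊₁ = (n − mₖ₊₁²)/dₖ, aₖ₊₁ = ⌊(a₀+mₖ₊₁)/dₖ₊₁⌋:
  k=1: m=14, d=4, a=7
  k=2: m=14, d=1, a=28
d=1 and a=2a₀=28 at k=2, so the next step gives (m, d) = (14, 4) again — its k=1 value — and the period has length 2.

[14; 7, 28]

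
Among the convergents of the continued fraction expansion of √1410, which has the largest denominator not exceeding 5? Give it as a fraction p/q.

√1410 = [37; 1, 1, 4, 1, 1, 74, …] (period length 6).
Convergents:
  p_0/q_0 = 37/1
  p_1/q_1 = 38/1
  p_2/q_2 = 75/2
  p_3/q_3 = 338/9
q_2 = 2 ≤ 5 < 9 = q_3, so the answer is 75/2.

75/2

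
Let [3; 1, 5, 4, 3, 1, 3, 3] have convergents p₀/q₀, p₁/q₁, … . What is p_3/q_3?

Using pₖ = aₖpₖ₋₁ + pₖ₋₂, qₖ = aₖqₖ₋₁ + qₖ₋₂ (with p₋₁=1, p₋₂=0, q₋₁=0, q₋₂=1):
  k=0: a=3, p=3, q=1
  k=1: a=1, p=4, q=1
  k=2: a=5, p=23, q=6
  k=3: a=4, p=96, q=25

96/25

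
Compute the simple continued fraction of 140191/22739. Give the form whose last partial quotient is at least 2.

[6; 6, 19, 14, 14]

140191 = 6×22739 + 3757
22739 = 6×3757 + 197
3757 = 19×197 + 14
197 = 14×14 + 1
14 = 14×1 + 0  (stop)
So 140191/22739 = [6; 6, 19, 14, 14].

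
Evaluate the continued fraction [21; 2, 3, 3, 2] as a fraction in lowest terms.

Fold from the inside: start with 2/1.
  3 + 1/2 = 7/2
  3 + 2/7 = 23/7
  2 + 7/23 = 53/23
  21 + 23/53 = 1136/53

1136/53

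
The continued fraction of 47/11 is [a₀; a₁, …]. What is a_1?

3

47 = 4·11 + 3   →  a_0 = 4
11 = 3·3 + 2   →  a_1 = 3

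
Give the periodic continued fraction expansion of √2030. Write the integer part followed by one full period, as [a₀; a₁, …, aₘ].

a₀ = ⌊√2030⌋ = 45.
With m₀=0, d₀=1 and mₖ₊₁ = dₖaₖ − mₖ, dₖ₊₁ = (n − mₖ₊₁²)/dₖ, aₖ₊₁ = ⌊(a₀+mₖ₊₁)/dₖ₊₁⌋:
  k=1: m=45, d=5, a=18
  k=2: m=45, d=1, a=90
d=1 and a=2a₀=90 at k=2, so the next step gives (m, d) = (45, 5) again — its k=1 value — and the period has length 2.

[45; 18, 90]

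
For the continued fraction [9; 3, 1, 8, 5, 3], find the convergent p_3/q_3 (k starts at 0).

Using pₖ = aₖpₖ₋₁ + pₖ₋₂, qₖ = aₖqₖ₋₁ + qₖ₋₂ (with p₋₁=1, p₋₂=0, q₋₁=0, q₋₂=1):
  k=0: a=9, p=9, q=1
  k=1: a=3, p=28, q=3
  k=2: a=1, p=37, q=4
  k=3: a=8, p=324, q=35

324/35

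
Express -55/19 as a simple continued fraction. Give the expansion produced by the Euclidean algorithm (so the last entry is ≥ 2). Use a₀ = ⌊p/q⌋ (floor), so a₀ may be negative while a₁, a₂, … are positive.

[-3; 9, 2]

-55 = -3×19 + 2
19 = 9×2 + 1
2 = 2×1 + 0  (stop)
So -55/19 = [-3; 9, 2].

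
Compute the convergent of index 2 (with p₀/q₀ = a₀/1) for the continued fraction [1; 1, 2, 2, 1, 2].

Using pₖ = aₖpₖ₋₁ + pₖ₋₂, qₖ = aₖqₖ₋₁ + qₖ₋₂ (with p₋₁=1, p₋₂=0, q₋₁=0, q₋₂=1):
  k=0: a=1, p=1, q=1
  k=1: a=1, p=2, q=1
  k=2: a=2, p=5, q=3

5/3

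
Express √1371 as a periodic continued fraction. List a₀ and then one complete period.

[37; 37, 74]

a₀ = ⌊√1371⌋ = 37.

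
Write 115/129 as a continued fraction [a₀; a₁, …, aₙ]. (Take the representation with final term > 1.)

[0; 1, 8, 4, 1, 2]

115 = 0*129 + 115
129 = 1*115 + 14
115 = 8*14 + 3
14 = 4*3 + 2
3 = 1*2 + 1
2 = 2*1 + 0  (stop)
So 115/129 = [0; 1, 8, 4, 1, 2].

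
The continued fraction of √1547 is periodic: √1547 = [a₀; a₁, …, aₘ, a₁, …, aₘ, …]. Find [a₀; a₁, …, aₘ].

a₀ = ⌊√1547⌋ = 39.
With m₀=0, d₀=1 and mₖ₊₁ = dₖaₖ − mₖ, dₖ₊₁ = (n − mₖ₊₁²)/dₖ, aₖ₊₁ = ⌊(a₀+mₖ₊₁)/dₖ₊₁⌋:
  k=1: m=39, d=26, a=3
  k=2: m=39, d=1, a=78
d=1 and a=2a₀=78 at k=2, so the next step gives (m, d) = (39, 26) again — its k=1 value — and the period has length 2.

[39; 3, 78]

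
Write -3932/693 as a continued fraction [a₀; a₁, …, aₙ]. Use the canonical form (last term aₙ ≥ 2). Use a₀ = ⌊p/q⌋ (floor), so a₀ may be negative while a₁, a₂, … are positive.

-3932 = -6×693 + 226
693 = 3×226 + 15
226 = 15×15 + 1
15 = 15×1 + 0  (stop)
So -3932/693 = [-6; 3, 15, 15].

[-6; 3, 15, 15]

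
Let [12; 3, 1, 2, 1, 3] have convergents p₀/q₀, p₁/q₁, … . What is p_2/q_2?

Using pₖ = aₖpₖ₋₁ + pₖ₋₂, qₖ = aₖqₖ₋₁ + qₖ₋₂ (with p₋₁=1, p₋₂=0, q₋₁=0, q₋₂=1):
  k=0: a=12, p=12, q=1
  k=1: a=3, p=37, q=3
  k=2: a=1, p=49, q=4

49/4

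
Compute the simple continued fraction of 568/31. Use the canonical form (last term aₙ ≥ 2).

[18; 3, 10]

568 = 18*31 + 10
31 = 3*10 + 1
10 = 10*1 + 0  (stop)
So 568/31 = [18; 3, 10].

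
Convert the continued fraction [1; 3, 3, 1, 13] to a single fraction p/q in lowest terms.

234/179

Using pₖ = aₖpₖ₋₁ + pₖ₋₂ and qₖ = aₖqₖ₋₁ + qₖ₋₂:
  k=0: a=1, p=1, q=1
  k=1: a=3, p=4, q=3
  k=2: a=3, p=13, q=10
  k=3: a=1, p=17, q=13
  k=4: a=13, p=234, q=179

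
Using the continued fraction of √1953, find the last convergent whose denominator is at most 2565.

45165/1022

√1953 = [44; 5, 5, 3, 12, 3, 5, 5, 88, …] (period length 8).
Convergents:
  p_0/q_0 = 44/1
  p_1/q_1 = 221/5
  p_2/q_2 = 1149/26
  p_3/q_3 = 3668/83
  p_4/q_4 = 45165/1022
  p_5/q_5 = 139163/3149
q_4 = 1022 ≤ 2565 < 3149 = q_5, so the answer is 45165/1022.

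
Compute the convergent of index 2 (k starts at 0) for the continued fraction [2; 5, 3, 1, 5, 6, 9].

Using pₖ = aₖpₖ₋₁ + pₖ₋₂, qₖ = aₖqₖ₋₁ + qₖ₋₂ (with p₋₁=1, p₋₂=0, q₋₁=0, q₋₂=1):
  k=0: a=2, p=2, q=1
  k=1: a=5, p=11, q=5
  k=2: a=3, p=35, q=16

35/16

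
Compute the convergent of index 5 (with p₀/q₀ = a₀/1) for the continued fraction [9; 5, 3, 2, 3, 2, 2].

2674/291

Using pₖ = aₖpₖ₋₁ + pₖ₋₂, qₖ = aₖqₖ₋₁ + qₖ₋₂ (with p₋₁=1, p₋₂=0, q₋₁=0, q₋₂=1):
  k=0: a=9, p=9, q=1
  k=1: a=5, p=46, q=5
  k=2: a=3, p=147, q=16
  k=3: a=2, p=340, q=37
  k=4: a=3, p=1167, q=127
  k=5: a=2, p=2674, q=291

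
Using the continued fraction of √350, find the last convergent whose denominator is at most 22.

√350 = [18; 1, 2, 2, 2, 1, 36, …] (period length 6).
Convergents:
  p_0/q_0 = 18/1
  p_1/q_1 = 19/1
  p_2/q_2 = 56/3
  p_3/q_3 = 131/7
  p_4/q_4 = 318/17
  p_5/q_5 = 449/24
q_4 = 17 ≤ 22 < 24 = q_5, so the answer is 318/17.

318/17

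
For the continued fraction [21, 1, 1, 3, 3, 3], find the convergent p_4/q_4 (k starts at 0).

496/23

Using pₖ = aₖpₖ₋₁ + pₖ₋₂, qₖ = aₖqₖ₋₁ + qₖ₋₂ (with p₋₁=1, p₋₂=0, q₋₁=0, q₋₂=1):
  k=0: a=21, p=21, q=1
  k=1: a=1, p=22, q=1
  k=2: a=1, p=43, q=2
  k=3: a=3, p=151, q=7
  k=4: a=3, p=496, q=23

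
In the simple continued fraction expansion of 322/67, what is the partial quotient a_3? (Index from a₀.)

6

322 = 4·67 + 54   →  a_0 = 4
67 = 1·54 + 13   →  a_1 = 1
54 = 4·13 + 2   →  a_2 = 4
13 = 6·2 + 1   →  a_3 = 6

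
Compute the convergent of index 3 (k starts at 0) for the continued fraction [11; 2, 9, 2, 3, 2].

459/40

Using pₖ = aₖpₖ₋₁ + pₖ₋₂, qₖ = aₖqₖ₋₁ + qₖ₋₂ (with p₋₁=1, p₋₂=0, q₋₁=0, q₋₂=1):
  k=0: a=11, p=11, q=1
  k=1: a=2, p=23, q=2
  k=2: a=9, p=218, q=19
  k=3: a=2, p=459, q=40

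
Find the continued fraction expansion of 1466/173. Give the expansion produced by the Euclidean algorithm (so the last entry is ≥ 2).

1466 = 8·173 + 82
173 = 2·82 + 9
82 = 9·9 + 1
9 = 9·1 + 0  (stop)
So 1466/173 = [8; 2, 9, 9].

[8; 2, 9, 9]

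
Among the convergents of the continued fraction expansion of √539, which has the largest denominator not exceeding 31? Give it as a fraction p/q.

534/23

√539 = [23; 4, 1, 1, 1, 1, 1, 4, 46, …] (period length 8).
Convergents:
  p_0/q_0 = 23/1
  p_1/q_1 = 93/4
  p_2/q_2 = 116/5
  p_3/q_3 = 209/9
  p_4/q_4 = 325/14
  p_5/q_5 = 534/23
  p_6/q_6 = 859/37
q_5 = 23 ≤ 31 < 37 = q_6, so the answer is 534/23.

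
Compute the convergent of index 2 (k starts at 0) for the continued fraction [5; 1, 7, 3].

Using pₖ = aₖpₖ₋₁ + pₖ₋₂, qₖ = aₖqₖ₋₁ + qₖ₋₂ (with p₋₁=1, p₋₂=0, q₋₁=0, q₋₂=1):
  k=0: a=5, p=5, q=1
  k=1: a=1, p=6, q=1
  k=2: a=7, p=47, q=8

47/8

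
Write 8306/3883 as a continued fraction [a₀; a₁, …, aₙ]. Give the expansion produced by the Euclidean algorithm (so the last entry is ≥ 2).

8306 = 2·3883 + 540
3883 = 7·540 + 103
540 = 5·103 + 25
103 = 4·25 + 3
25 = 8·3 + 1
3 = 3·1 + 0  (stop)
So 8306/3883 = [2; 7, 5, 4, 8, 3].

[2; 7, 5, 4, 8, 3]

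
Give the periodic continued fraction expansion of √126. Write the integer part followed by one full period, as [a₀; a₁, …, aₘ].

[11; 4, 2, 4, 22]

a₀ = ⌊√126⌋ = 11.
With m₀=0, d₀=1 and mₖ₊₁ = dₖaₖ − mₖ, dₖ₊₁ = (n − mₖ₊₁²)/dₖ, aₖ₊₁ = ⌊(a₀+mₖ₊₁)/dₖ₊₁⌋:
  k=1: m=11, d=5, a=4
  k=2: m=9, d=9, a=2
  k=3: m=9, d=5, a=4
  k=4: m=11, d=1, a=22
d=1 and a=2a₀=22 at k=4, so the next step gives (m, d) = (11, 5) again — its k=1 value — and the period has length 4.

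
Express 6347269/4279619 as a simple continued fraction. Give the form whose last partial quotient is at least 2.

[1; 2, 14, 3, 17, 19, 12, 12]

6347269 = 1*4279619 + 2067650
4279619 = 2*2067650 + 144319
2067650 = 14*144319 + 47184
144319 = 3*47184 + 2767
47184 = 17*2767 + 145
2767 = 19*145 + 12
145 = 12*12 + 1
12 = 12*1 + 0  (stop)
So 6347269/4279619 = [1; 2, 14, 3, 17, 19, 12, 12].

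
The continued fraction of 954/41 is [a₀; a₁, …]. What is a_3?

2

954 = 23·41 + 11   →  a_0 = 23
41 = 3·11 + 8   →  a_1 = 3
11 = 1·8 + 3   →  a_2 = 1
8 = 2·3 + 2   →  a_3 = 2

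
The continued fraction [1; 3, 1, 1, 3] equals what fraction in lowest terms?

32/25

Fold from the inside: start with 3/1.
  1 + 1/3 = 4/3
  1 + 3/4 = 7/4
  3 + 4/7 = 25/7
  1 + 7/25 = 32/25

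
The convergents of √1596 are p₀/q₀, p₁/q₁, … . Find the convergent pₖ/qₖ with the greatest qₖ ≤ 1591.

√1596 = [39; 1, 18, 1, 78, …] (period length 4).
Convergents:
  p_0/q_0 = 39/1
  p_1/q_1 = 40/1
  p_2/q_2 = 759/19
  p_3/q_3 = 799/20
  p_4/q_4 = 63081/1579
  p_5/q_5 = 63880/1599
q_4 = 1579 ≤ 1591 < 1599 = q_5, so the answer is 63081/1579.

63081/1579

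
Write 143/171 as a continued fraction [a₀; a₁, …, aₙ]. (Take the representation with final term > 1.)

143 = 0×171 + 143
171 = 1×143 + 28
143 = 5×28 + 3
28 = 9×3 + 1
3 = 3×1 + 0  (stop)
So 143/171 = [0; 1, 5, 9, 3].

[0; 1, 5, 9, 3]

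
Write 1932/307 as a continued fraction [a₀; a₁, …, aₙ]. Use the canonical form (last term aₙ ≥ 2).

1932 = 6×307 + 90
307 = 3×90 + 37
90 = 2×37 + 16
37 = 2×16 + 5
16 = 3×5 + 1
5 = 5×1 + 0  (stop)
So 1932/307 = [6; 3, 2, 2, 3, 5].

[6; 3, 2, 2, 3, 5]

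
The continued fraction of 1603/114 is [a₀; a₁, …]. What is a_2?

3

1603 = 14·114 + 7   →  a_0 = 14
114 = 16·7 + 2   →  a_1 = 16
7 = 3·2 + 1   →  a_2 = 3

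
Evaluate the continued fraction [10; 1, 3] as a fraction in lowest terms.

Using pₖ = aₖpₖ₋₁ + pₖ₋₂ and qₖ = aₖqₖ₋₁ + qₖ₋₂:
  k=0: a=10, p=10, q=1
  k=1: a=1, p=11, q=1
  k=2: a=3, p=43, q=4

43/4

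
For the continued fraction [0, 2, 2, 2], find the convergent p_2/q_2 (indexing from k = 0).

2/5

Using pₖ = aₖpₖ₋₁ + pₖ₋₂, qₖ = aₖqₖ₋₁ + qₖ₋₂ (with p₋₁=1, p₋₂=0, q₋₁=0, q₋₂=1):
  k=0: a=0, p=0, q=1
  k=1: a=2, p=1, q=2
  k=2: a=2, p=2, q=5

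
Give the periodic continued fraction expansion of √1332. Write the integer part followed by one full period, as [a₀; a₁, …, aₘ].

a₀ = ⌊√1332⌋ = 36.
With m₀=0, d₀=1 and mₖ₊₁ = dₖaₖ − mₖ, dₖ₊₁ = (n − mₖ₊₁²)/dₖ, aₖ₊₁ = ⌊(a₀+mₖ₊₁)/dₖ₊₁⌋:
  k=1: m=36, d=36, a=2
  k=2: m=36, d=1, a=72
d=1 and a=2a₀=72 at k=2, so the next step gives (m, d) = (36, 36) again — its k=1 value — and the period has length 2.

[36; 2, 72]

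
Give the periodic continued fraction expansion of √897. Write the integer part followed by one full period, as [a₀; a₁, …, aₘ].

[29; 1, 18, 1, 58]

a₀ = ⌊√897⌋ = 29.
With m₀=0, d₀=1 and mₖ₊₁ = dₖaₖ − mₖ, dₖ₊₁ = (n − mₖ₊₁²)/dₖ, aₖ₊₁ = ⌊(a₀+mₖ₊₁)/dₖ₊₁⌋:
  k=1: m=29, d=56, a=1
  k=2: m=27, d=3, a=18
  k=3: m=27, d=56, a=1
  k=4: m=29, d=1, a=58
d=1 and a=2a₀=58 at k=4, so the next step gives (m, d) = (29, 56) again — its k=1 value — and the period has length 4.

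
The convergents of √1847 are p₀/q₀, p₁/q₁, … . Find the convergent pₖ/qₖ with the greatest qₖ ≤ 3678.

157037/3654

√1847 = [42; 1, 41, 1, 84, …] (period length 4).
Convergents:
  p_0/q_0 = 42/1
  p_1/q_1 = 43/1
  p_2/q_2 = 1805/42
  p_3/q_3 = 1848/43
  p_4/q_4 = 157037/3654
  p_5/q_5 = 158885/3697
q_4 = 3654 ≤ 3678 < 3697 = q_5, so the answer is 157037/3654.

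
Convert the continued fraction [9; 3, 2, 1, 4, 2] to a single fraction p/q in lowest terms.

Fold from the inside: start with 2/1.
  4 + 1/2 = 9/2
  1 + 2/9 = 11/9
  2 + 9/11 = 31/11
  3 + 11/31 = 104/31
  9 + 31/104 = 967/104

967/104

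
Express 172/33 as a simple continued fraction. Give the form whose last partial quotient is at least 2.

[5; 4, 1, 2, 2]

172 = 5*33 + 7
33 = 4*7 + 5
7 = 1*5 + 2
5 = 2*2 + 1
2 = 2*1 + 0  (stop)
So 172/33 = [5; 4, 1, 2, 2].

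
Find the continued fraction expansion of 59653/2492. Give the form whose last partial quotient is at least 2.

59653 = 23×2492 + 2337
2492 = 1×2337 + 155
2337 = 15×155 + 12
155 = 12×12 + 11
12 = 1×11 + 1
11 = 11×1 + 0  (stop)
So 59653/2492 = [23; 1, 15, 12, 1, 11].

[23; 1, 15, 12, 1, 11]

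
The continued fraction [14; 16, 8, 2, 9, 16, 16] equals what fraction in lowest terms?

Fold from the inside: start with 16/1.
  16 + 1/16 = 257/16
  9 + 16/257 = 2329/257
  2 + 257/2329 = 4915/2329
  8 + 2329/4915 = 41649/4915
  16 + 4915/41649 = 671299/41649
  14 + 41649/671299 = 9439835/671299

9439835/671299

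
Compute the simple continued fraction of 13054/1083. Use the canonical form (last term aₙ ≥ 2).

[12; 18, 1, 2, 19]

13054 = 12*1083 + 58
1083 = 18*58 + 39
58 = 1*39 + 19
39 = 2*19 + 1
19 = 19*1 + 0  (stop)
So 13054/1083 = [12; 18, 1, 2, 19].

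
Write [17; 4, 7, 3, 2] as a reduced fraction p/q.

3638/211

Using pₖ = aₖpₖ₋₁ + pₖ₋₂ and qₖ = aₖqₖ₋₁ + qₖ₋₂:
  k=0: a=17, p=17, q=1
  k=1: a=4, p=69, q=4
  k=2: a=7, p=500, q=29
  k=3: a=3, p=1569, q=91
  k=4: a=2, p=3638, q=211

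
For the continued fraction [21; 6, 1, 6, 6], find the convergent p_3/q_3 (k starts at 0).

1015/48

Using pₖ = aₖpₖ₋₁ + pₖ₋₂, qₖ = aₖqₖ₋₁ + qₖ₋₂ (with p₋₁=1, p₋₂=0, q₋₁=0, q₋₂=1):
  k=0: a=21, p=21, q=1
  k=1: a=6, p=127, q=6
  k=2: a=1, p=148, q=7
  k=3: a=6, p=1015, q=48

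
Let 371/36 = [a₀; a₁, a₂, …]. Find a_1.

3

371 = 10·36 + 11   →  a_0 = 10
36 = 3·11 + 3   →  a_1 = 3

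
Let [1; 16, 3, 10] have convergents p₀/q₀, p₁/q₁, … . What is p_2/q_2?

52/49

Using pₖ = aₖpₖ₋₁ + pₖ₋₂, qₖ = aₖqₖ₋₁ + qₖ₋₂ (with p₋₁=1, p₋₂=0, q₋₁=0, q₋₂=1):
  k=0: a=1, p=1, q=1
  k=1: a=16, p=17, q=16
  k=2: a=3, p=52, q=49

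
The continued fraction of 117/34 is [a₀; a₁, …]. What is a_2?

117 = 3·34 + 15   →  a_0 = 3
34 = 2·15 + 4   →  a_1 = 2
15 = 3·4 + 3   →  a_2 = 3

3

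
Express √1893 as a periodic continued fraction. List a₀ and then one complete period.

a₀ = ⌊√1893⌋ = 43.
With m₀=0, d₀=1 and mₖ₊₁ = dₖaₖ − mₖ, dₖ₊₁ = (n − mₖ₊₁²)/dₖ, aₖ₊₁ = ⌊(a₀+mₖ₊₁)/dₖ₊₁⌋:
  k=1: m=43, d=44, a=1
  k=2: m=1, d=43, a=1
  k=3: m=42, d=3, a=28
  k=4: m=42, d=43, a=1
  k=5: m=1, d=44, a=1
  k=6: m=43, d=1, a=86
d=1 and a=2a₀=86 at k=6, so the next step gives (m, d) = (43, 44) again — its k=1 value — and the period has length 6.

[43; 1, 1, 28, 1, 1, 86]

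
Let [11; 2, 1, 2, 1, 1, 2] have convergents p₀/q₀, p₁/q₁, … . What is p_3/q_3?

Using pₖ = aₖpₖ₋₁ + pₖ₋₂, qₖ = aₖqₖ₋₁ + qₖ₋₂ (with p₋₁=1, p₋₂=0, q₋₁=0, q₋₂=1):
  k=0: a=11, p=11, q=1
  k=1: a=2, p=23, q=2
  k=2: a=1, p=34, q=3
  k=3: a=2, p=91, q=8

91/8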